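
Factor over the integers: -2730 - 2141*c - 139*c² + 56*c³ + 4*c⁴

(2*c + 3)*(2*c - 13)*(c + 14)*(c + 5)

Testing divisors of the constant over divisors of the leading coefficient, c = -5 is a root, so (c + 5) is a factor; dividing leaves 4*c³ + 36*c² - 319*c - 546.
Continuing, c = -3/2 is a root, so (2*c + 3) divides it; the quotient is 2*c² + 15*c - 182.
The remaining quadratic factors as (2*c - 13)(c + 14).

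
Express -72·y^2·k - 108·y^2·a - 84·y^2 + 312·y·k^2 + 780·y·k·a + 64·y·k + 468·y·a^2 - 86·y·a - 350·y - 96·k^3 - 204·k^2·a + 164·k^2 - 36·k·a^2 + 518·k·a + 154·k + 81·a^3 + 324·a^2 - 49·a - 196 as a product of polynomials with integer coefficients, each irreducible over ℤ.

-(2·y - 8·k - 9·a + 7)·(6·k + 9·a + 7)·(6·y - 2·k + a + 4)

Group: 2·y·(-36·y·k - 54·y·a - 42·y + 12·k^2 + 12·k·a - 10·k - 9·a^2 - 43·a - 28) + (-8·k - 9·a + 7)·(-36·y·k - 54·y·a - 42·y + 12·k^2 + 12·k·a - 10·k - 9·a^2 - 43·a - 28); both groups contain (-36·y·k - 54·y·a - 42·y + 12·k^2 + 12·k·a - 10·k - 9·a^2 - 43·a - 28), so (2·y - 8·k - 9·a + 7) is a factor with cofactor -36·y·k - 54·y·a - 42·y + 12·k^2 + 12·k·a - 10·k - 9·a^2 - 43·a - 28.
The cofactor groups again: -36·y·k - 54·y·a - 42·y + 12·k^2 + 12·k·a - 10·k - 9·a^2 - 43·a - 28 = -6·k·(6·y - 2·k + a + 4) + (-9·a - 7)·(6·y - 2·k + a + 4); both groups contain (6·y - 2·k + a + 4), giving -(6·k + 9·a + 7)·(6·y - 2·k + a + 4).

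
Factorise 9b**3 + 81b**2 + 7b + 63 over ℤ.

Group as (9b**3 + 7b) + (81b**2 + 63) = b(9b**2 + 7) + 9(9b**2 + 7).
Both groups share the factor (9b**2 + 7).

(b + 9)(9b**2 + 7)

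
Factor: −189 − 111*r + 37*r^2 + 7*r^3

By the rational root theorem, r = 3 is a root, giving the factor (r − 3) and quotient 7*r^2 + 58*r + 63.
The remaining quadratic factors as (r + 7)(7*r + 9).

(7*r + 9)*(r + 7)*(r − 3)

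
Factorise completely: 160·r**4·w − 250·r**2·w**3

Factor out 10·r**2·w, leaving 16·r**2 − 25·w**2, which is a difference of two squares.

10·r**2·w·(4·r + 5·w)·(4·r − 5·w)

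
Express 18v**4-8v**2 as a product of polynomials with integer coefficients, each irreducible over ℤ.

2v**2(3v+2)(3v-2)

Factor out 2v**2, leaving 9v**2-4, which is a difference of two squares.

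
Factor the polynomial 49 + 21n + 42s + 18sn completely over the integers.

(3n + 7)(6s + 7)

Group as (18sn + 42s) + (21n + 49) = 6s(3n + 7) + 7(3n + 7).
Both groups share the factor (3n + 7).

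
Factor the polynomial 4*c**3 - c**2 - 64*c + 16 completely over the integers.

(4*c - 1)*(c + 4)*(c - 4)

By the rational root theorem, c = 1/4 is a root, so (4*c - 1) is a factor; dividing leaves c**2 - 16.
The remaining quadratic factors as (c + 4)(c - 4).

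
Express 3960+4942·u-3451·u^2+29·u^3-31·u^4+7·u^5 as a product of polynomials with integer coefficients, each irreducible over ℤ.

Among the possible rational roots, u = 9 is a root, so (u-9) is a factor; dividing leaves 7·u^4+32·u^3+317·u^2-598·u-440.
Next, u = -4/7 is a root, so (7·u+4) is a factor; dividing leaves u^3+4·u^2+43·u-110.
Then u = 2 is a root, so (u-2) is a factor; dividing leaves u^2+6·u+55.
The quadratic u^2+6·u+55 has discriminant -184 < 0 and is irreducible over ℤ.

(7·u+4)·(u-2)·(u-9)·(u^2+6·u+55)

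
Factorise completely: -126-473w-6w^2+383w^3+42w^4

By the rational root theorem, w = -2/7 is a root, so (7w+2) divides it; the quotient is 6w^3+53w^2-16w-63.
Continuing, w = -9 is a root, giving the factor (w+9) and quotient 6w^2-w-7.
The remaining quadratic factors as (w+1)(6w-7).

(6w-7)(7w+2)(w+1)(w+9)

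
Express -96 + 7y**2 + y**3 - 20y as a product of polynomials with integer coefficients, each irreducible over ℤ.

(y + 3)(y + 8)(y - 4)

Among the possible rational roots, y = 4 is a root, giving the factor (y - 4) and quotient y**2 + 11y + 24.
The remaining quadratic factors as (y + 3)(y + 8).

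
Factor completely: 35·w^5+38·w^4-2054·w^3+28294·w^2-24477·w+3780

(5·w-1)·(7·w-5)·(w+12)·(w^2-10·w+63)

Trying the rational-root candidates, w = 1/5 is a root, so (5·w-1) is a factor; dividing leaves 7·w^4+9·w^3-409·w^2+5577·w-3780.
Continuing, w = 5/7 is a root, so (7·w-5) is a factor; dividing leaves w^3+2·w^2-57·w+756.
Next, w = -12 is a root, giving the factor (w+12) and quotient w^2-10·w+63.
The quadratic w^2-10·w+63 has discriminant -152 < 0 and is irreducible over ℤ.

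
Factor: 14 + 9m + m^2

Two integers with product 14 and sum 9 are 2 and 7.

(m + 2)(m + 7)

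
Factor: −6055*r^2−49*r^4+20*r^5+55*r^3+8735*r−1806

(4*r−1)*(5*r−6)*(r−7)*(r^2+6*r+43)

Trying the rational-root candidates, r = 1/4 is a root, giving the factor (4*r−1) and quotient 5*r^4−11*r^3+11*r^2−1511*r+1806.
Next, r = 7 is a root, so (r−7) is a factor; dividing leaves 5*r^3+24*r^2+179*r−258.
Then r = 6/5 is a root, giving the factor (5*r−6) and quotient r^2+6*r+43.
The quadratic r^2+6*r+43 has discriminant −136 < 0 and is irreducible over ℤ.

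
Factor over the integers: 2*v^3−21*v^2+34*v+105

(2*v+3)*(v−5)*(v−7)

Testing divisors of the constant over divisors of the leading coefficient, v = 7 is a root, so (v−7) divides it; the quotient is 2*v^2−7*v−15.
The remaining quadratic factors as (v−5)(2*v+3).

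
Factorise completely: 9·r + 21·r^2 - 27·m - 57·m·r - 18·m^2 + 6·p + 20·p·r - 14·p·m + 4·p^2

Group: 2·p·(2·p + 2·m + 7·r + 3) + (-9·m + 3·r)·(2·p + 2·m + 7·r + 3); both groups contain (2·p + 2·m + 7·r + 3).

(2·p - 9·m + 3·r)·(2·p + 2·m + 7·r + 3)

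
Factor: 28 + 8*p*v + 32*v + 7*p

Group as (8*p*v + 7*p) + (32*v + 28) = p*(8*v + 7) + 4*(8*v + 7).
Both groups share the factor (8*v + 7).

(8*v + 7)*(p + 4)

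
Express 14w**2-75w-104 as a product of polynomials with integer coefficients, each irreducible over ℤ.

Need a pair with product 14·(-104) = -1456 and sum -75: that's -91 and 16.
Split the middle term: 14w**2-91w + 16w-104 = 7w(2w-13) + 8(2w-13).

(2w-13)(7w+8)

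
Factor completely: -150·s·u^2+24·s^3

6·s·(2·s+5·u)·(2·s-5·u)

Pull out the common factor 6·s; 4·s^2-25·u^2 is a difference of squares.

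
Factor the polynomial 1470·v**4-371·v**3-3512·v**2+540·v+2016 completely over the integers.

(5·v+6)·(6·v-7)·(7·v+6)·(7·v-8)

Among the possible rational roots, v = 7/6 is a root, so (6·v-7) is a factor; dividing leaves 245·v**3+224·v**2-324·v-288.
Then v = 8/7 is a root, so (7·v-8) is a factor; dividing leaves 35·v**2+72·v+36.
The remaining quadratic factors as (7·v+6)(5·v+6).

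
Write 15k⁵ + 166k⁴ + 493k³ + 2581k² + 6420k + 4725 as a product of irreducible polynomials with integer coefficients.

(3k + 5)(5k + 7)(k + 9)(k² - k + 15)

Testing divisors of the constant over divisors of the leading coefficient, k = -5/3 is a root, so (3k + 5) is a factor; dividing leaves 5k⁴ + 47k³ + 86k² + 717k + 945.
Continuing, k = -7/5 is a root, so (5k + 7) is a factor; dividing leaves k³ + 8k² + 6k + 135.
Then k = -9 is a root, so (k + 9) is a factor; dividing leaves k² - k + 15.
The quadratic k² - k + 15 has discriminant -59 < 0 and is irreducible over ℤ.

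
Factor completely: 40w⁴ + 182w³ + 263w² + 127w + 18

(2w + 1)(4w + 1)(5w + 9)(w + 2)

Testing divisors of the constant over divisors of the leading coefficient, w = -9/5 is a root, giving the factor (5w + 9) and quotient 8w³ + 22w² + 13w + 2.
Next, w = -1/2 is a root, so (2w + 1) divides it; the quotient is 4w² + 9w + 2.
The remaining quadratic factors as (w + 2)(4w + 1).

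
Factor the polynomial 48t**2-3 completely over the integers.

3(4t+1)(4t-1)

Factor out 3, leaving 16t**2-1, which is a difference of two squares.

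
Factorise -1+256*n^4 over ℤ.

(4*n+1)*(4*n-1)*(16*n^2+1)

Write as (16*n^2)² − (1)², then factor 16*n^2-1 once more.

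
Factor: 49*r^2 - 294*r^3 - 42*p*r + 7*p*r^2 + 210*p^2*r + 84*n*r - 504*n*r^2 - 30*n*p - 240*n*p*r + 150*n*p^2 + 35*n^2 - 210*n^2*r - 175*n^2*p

-(5*n + 7*r)*(5*p + 6*r - 1)*(7*n - 6*p + 7*r)

Group: 5*p*(-35*n^2 + 30*n*p - 84*n*r + 42*p*r - 49*r^2) + (6*r - 1)*(-35*n^2 + 30*n*p - 84*n*r + 42*p*r - 49*r^2); both groups contain (-35*n^2 + 30*n*p - 84*n*r + 42*p*r - 49*r^2), so (5*p + 6*r - 1) is a factor with cofactor -35*n^2 + 30*n*p - 84*n*r + 42*p*r - 49*r^2.
The cofactor groups again: -35*n^2 + 30*n*p - 84*n*r + 42*p*r - 49*r^2 = -7*n*(5*n + 7*r) + (6*p - 7*r)*(5*n + 7*r); both groups contain (5*n + 7*r), giving -(7*n - 6*p + 7*r)*(5*n + 7*r).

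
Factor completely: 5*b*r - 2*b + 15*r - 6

Group as (5*b*r - 2*b) + (15*r - 6) = b*(5*r - 2) + 3*(5*r - 2).
Both groups share the factor (5*r - 2).

(5*r - 2)*(b + 3)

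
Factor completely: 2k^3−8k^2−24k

Pull out the common factor 2k, then factor the remaining trinomial.

2k(k+2)(k−6)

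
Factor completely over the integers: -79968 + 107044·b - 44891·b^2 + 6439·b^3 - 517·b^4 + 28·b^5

By the rational root theorem, b = 7/4 is a root, so (4·b - 7) divides it; the quotient is 7·b^4 - 117·b^3 + 1405·b^2 - 8764·b + 11424.
Continuing, b = 8 is a root, so (b - 8) divides it; the quotient is 7·b^3 - 61·b^2 + 917·b - 1428.
Continuing, b = 12/7 is a root, giving the factor (7·b - 12) and quotient b^2 - 7·b + 119.
The quadratic b^2 - 7·b + 119 has discriminant -427 < 0 and is irreducible over ℤ.

(4·b - 7)·(7·b - 12)·(b - 8)·(b^2 - 7·b + 119)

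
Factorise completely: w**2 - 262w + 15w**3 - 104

Testing divisors of the constant over divisors of the leading coefficient, w = -4 is a root, giving the factor (w + 4) and quotient 15w**2 - 59w - 26.
The remaining quadratic factors as (3w - 13)(5w + 2).

(3w - 13)(5w + 2)(w + 4)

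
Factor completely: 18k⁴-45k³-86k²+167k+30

Trying the rational-root candidates, k = 5/3 is a root, so (3k-5) divides it; the quotient is 6k³-5k²-37k-6.
Then k = -1/6 is a root, giving the factor (6k+1) and quotient k²-k-6.
The remaining quadratic factors as (k-3)(k+2).

(3k-5)(6k+1)(k+2)(k-3)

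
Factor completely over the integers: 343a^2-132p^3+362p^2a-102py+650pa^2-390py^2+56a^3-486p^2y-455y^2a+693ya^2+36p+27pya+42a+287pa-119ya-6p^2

Group: 6p(-22p^2-81py+86pa-p-65y^2+99ya-17y+8a^2+49a+6) + 7a(-22p^2-81py+86pa-p-65y^2+99ya-17y+8a^2+49a+6); both groups contain (-22p^2-81py+86pa-p-65y^2+99ya-17y+8a^2+49a+6), so (6p+7a) is a factor with cofactor -22p^2-81py+86pa-p-65y^2+99ya-17y+8a^2+49a+6.
The cofactor groups again: -22p^2-81py+86pa-p-65y^2+99ya-17y+8a^2+49a+6 = -2p(11p+13y+a+6) + (-5y+8a+1)(11p+13y+a+6); both groups contain (11p+13y+a+6), giving -(2p+5y-8a-1)(11p+13y+a+6).

-(2p+5y-8a-1)(6p+7a)(11p+13y+a+6)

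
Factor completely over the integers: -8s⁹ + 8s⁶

Every term has a factor of 8s⁶; factoring it out leaves -s³ + 1.
Recognize a difference of cubes with the parts 1 and s.

-8s⁶(s - 1)(s² + s + 1)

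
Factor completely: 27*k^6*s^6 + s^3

Pull out the common factor s^3, leaving 27*k^6*s^3 + 1.
Recognize a sum of cubes with the parts 1 and 3*k^2*s.

s^3*(3*k^2*s + 1)*(9*k^4*s^2 - 3*k^2*s + 1)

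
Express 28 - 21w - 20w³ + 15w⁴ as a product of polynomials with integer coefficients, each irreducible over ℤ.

Group as (15w⁴ - 21w) + (-20w³ + 28) = 3w(5w³ - 7) - 4(5w³ - 7).
Both groups share the factor (5w³ - 7).

(3w - 4)(5w³ - 7)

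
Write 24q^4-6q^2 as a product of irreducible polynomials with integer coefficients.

Factor out 6q^2, leaving 4q^2-1, which is a difference of two squares.

6q^2(2q+1)(2q-1)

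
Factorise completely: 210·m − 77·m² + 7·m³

Pull out the common factor 7·m, then factor the remaining trinomial.

7·m·(m − 5)·(m − 6)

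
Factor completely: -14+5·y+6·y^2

(6·y-7)·(y+2)

Need a pair with product 6·(-14) = -84 and sum 5: that's -7 and 12.
Split the middle term: 6·y^2-7·y + 12·y-14 = y·(6·y-7) + 2·(6·y-7).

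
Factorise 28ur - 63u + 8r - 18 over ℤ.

Group as (28ur - 63u) + (8r - 18) = 7u(4r - 9) + 2(4r - 9).
Both groups share the factor (4r - 9).

(4r - 9)(7u + 2)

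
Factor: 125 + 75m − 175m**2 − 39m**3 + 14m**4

Among the possible rational roots, m = −5/7 is a root, giving the factor (7m + 5) and quotient 2m**3 − 7m**2 − 20m + 25.
Next, m = 1 is a root, so (m − 1) is a factor; dividing leaves 2m**2 − 5m − 25.
The remaining quadratic factors as (m − 5)(2m + 5).

(2m + 5)(7m + 5)(m − 1)(m − 5)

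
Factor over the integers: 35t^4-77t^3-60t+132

(5t-11)(7t^3-12)

Group as (35t^4-60t) + (-77t^3+132) = 5t(7t^3-12) - 11(7t^3-12).
Both groups share the factor (7t^3-12).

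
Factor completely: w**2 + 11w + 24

(w + 3)(w + 8)

Two integers with product 24 and sum 11 are 3 and 8.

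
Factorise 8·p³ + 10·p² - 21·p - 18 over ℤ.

Trying the rational-root candidates, p = -2 is a root, giving the factor (p + 2) and quotient 8·p² - 6·p - 9.
The remaining quadratic factors as (4·p + 3)(2·p - 3).

(2·p - 3)·(4·p + 3)·(p + 2)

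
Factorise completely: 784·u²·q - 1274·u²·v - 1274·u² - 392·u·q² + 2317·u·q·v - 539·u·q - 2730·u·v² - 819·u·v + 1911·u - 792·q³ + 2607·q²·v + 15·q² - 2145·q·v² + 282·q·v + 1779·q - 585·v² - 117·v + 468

(7·u - 9·q + 15·v - 12)·(14·u + 11·q + 3)·(8·q - 13·v - 13)

Group: 14·u·(56·u·q - 91·u·v - 91·u - 72·q² + 237·q·v + 21·q - 195·v² - 39·v + 156) + (11·q + 3)·(56·u·q - 91·u·v - 91·u - 72·q² + 237·q·v + 21·q - 195·v² - 39·v + 156); both groups contain (56·u·q - 91·u·v - 91·u - 72·q² + 237·q·v + 21·q - 195·v² - 39·v + 156), so (14·u + 11·q + 3) is a factor with cofactor 56·u·q - 91·u·v - 91·u - 72·q² + 237·q·v + 21·q - 195·v² - 39·v + 156.
The cofactor groups again: 56·u·q - 91·u·v - 91·u - 72·q² + 237·q·v + 21·q - 195·v² - 39·v + 156 = 7·u·(8·q - 13·v - 13) + (-9·q + 15·v - 12)·(8·q - 13·v - 13); both groups contain (8·q - 13·v - 13), giving (7·u - 9·q + 15·v - 12)·(8·q - 13·v - 13).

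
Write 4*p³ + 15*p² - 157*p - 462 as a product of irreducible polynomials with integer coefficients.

(4*p + 11)*(p + 7)*(p - 6)

Among the possible rational roots, p = 6 is a root, so (p - 6) is a factor; dividing leaves 4*p² + 39*p + 77.
The remaining quadratic factors as (p + 7)(4*p + 11).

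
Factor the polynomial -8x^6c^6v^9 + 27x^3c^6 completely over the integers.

-c^6x^3(2xv^3 - 3)(4x^2v^6 + 6xv^3 + 9)

Factor out x^3c^6 first: what remains is -8x^3v^9 + 27.
Recognize a difference of cubes with the parts 3 and 2xv^3.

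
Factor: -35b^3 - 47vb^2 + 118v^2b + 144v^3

(9v - 5b)(8v + 7b)(2v + b)

Group: 8v(18v^2 - vb - 5b^2) + 7b(18v^2 - vb - 5b^2); both groups contain (18v^2 - vb - 5b^2), so (8v + 7b) is a factor with cofactor 18v^2 - vb - 5b^2.
The cofactor groups again: 18v^2 - vb - 5b^2 = 9v(2v + b) - 5b(2v + b); both groups contain (2v + b), giving (9v - 5b)(2v + b).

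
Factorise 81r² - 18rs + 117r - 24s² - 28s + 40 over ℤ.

(9r + 4s + 8)(9r - 6s + 5)

Group: 9r(9r - 6s + 5) + (4s + 8)(9r - 6s + 5); both groups contain (9r - 6s + 5).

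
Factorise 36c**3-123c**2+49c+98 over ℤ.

Among the possible rational roots, c = 7/4 is a root, so (4c-7) divides it; the quotient is 9c**2-15c-14.
The remaining quadratic factors as (3c+2)(3c-7).

(3c+2)(3c-7)(4c-7)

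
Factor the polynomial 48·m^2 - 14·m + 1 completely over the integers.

Need a pair with product 48·1 = 48 and sum -14: that's -6 and -8.
Split the middle term: 48·m^2 - 6·m - 8·m + 1 = 6·m·(8·m - 1) - (8·m - 1).

(6·m - 1)·(8·m - 1)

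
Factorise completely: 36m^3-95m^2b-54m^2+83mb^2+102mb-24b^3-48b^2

(4m-3b-6)(9m-8b)(m-b)

Group: m(36m^2-59mb-54m+24b^2+48b) - b(36m^2-59mb-54m+24b^2+48b); both groups contain (36m^2-59mb-54m+24b^2+48b), so (m-b) is a factor with cofactor 36m^2-59mb-54m+24b^2+48b.
The cofactor groups again: 36m^2-59mb-54m+24b^2+48b = 9m(4m-3b-6) - 8b(4m-3b-6); both groups contain (4m-3b-6), giving (9m-8b)(4m-3b-6).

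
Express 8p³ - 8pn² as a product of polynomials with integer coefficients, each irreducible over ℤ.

8p(p - n)(p + n)

Factor out 8p, leaving p² - n², which is a difference of two squares.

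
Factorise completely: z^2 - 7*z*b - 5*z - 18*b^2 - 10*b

(z - 9*b - 5)*(z + 2*b)

Group: z*(z - 9*b - 5) + 2*b*(z - 9*b - 5); both groups contain (z - 9*b - 5).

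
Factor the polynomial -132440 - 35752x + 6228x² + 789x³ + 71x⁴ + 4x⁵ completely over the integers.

Trying the rational-root candidates, x = -11/4 is a root, giving the factor (4x + 11) and quotient x⁴ + 15x³ + 156x² + 1128x - 12040.
Then x = 5 is a root, giving the factor (x - 5) and quotient x³ + 20x² + 256x + 2408.
Next, x = -14 is a root, giving the factor (x + 14) and quotient x² + 6x + 172.
The quadratic x² + 6x + 172 has discriminant -652 < 0 and is irreducible over ℤ.

(4x + 11)(x + 14)(x - 5)(x² + 6x + 172)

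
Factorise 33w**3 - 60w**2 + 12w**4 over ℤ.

3w**2(4w - 5)(w + 4)

Pull out the common factor 3w**2, then factor the remaining trinomial.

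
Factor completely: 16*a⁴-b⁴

(2*a+b)*(2*a-b)*(4*a²+b²)

Write as (4*a²)² − (b²)², then factor 4*a²-b² once more.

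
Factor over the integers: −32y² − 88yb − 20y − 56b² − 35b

−(4y + 7b)(8y + 8b + 5)

Group: −4y(8y + 8b + 5) − 7b(8y + 8b + 5); both groups contain (8y + 8b + 5).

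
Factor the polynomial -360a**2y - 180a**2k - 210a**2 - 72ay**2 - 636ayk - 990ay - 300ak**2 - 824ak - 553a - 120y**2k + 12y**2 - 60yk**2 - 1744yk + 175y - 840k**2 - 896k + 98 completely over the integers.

Group: 6a(-60ay - 30ak - 35a - 12y**2 - 6yk - 175y - 84k - 98) + (10k - 1)(-60ay - 30ak - 35a - 12y**2 - 6yk - 175y - 84k - 98); both groups contain (-60ay - 30ak - 35a - 12y**2 - 6yk - 175y - 84k - 98), so (6a + 10k - 1) is a factor with cofactor -60ay - 30ak - 35a - 12y**2 - 6yk - 175y - 84k - 98.
The cofactor groups again: -60ay - 30ak - 35a - 12y**2 - 6yk - 175y - 84k - 98 = -12y(5a + y + 14) + (-6k - 7)(5a + y + 14); both groups contain (5a + y + 14), giving -(12y + 6k + 7)(5a + y + 14).

-(5a + y + 14)(6a + 10k - 1)(12y + 6k + 7)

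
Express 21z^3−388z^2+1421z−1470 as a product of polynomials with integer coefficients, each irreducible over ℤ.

(3z−7)(7z−15)(z−14)

By the rational root theorem, z = 15/7 is a root, so (7z−15) divides it; the quotient is 3z^2−49z+98.
The remaining quadratic factors as (3z−7)(z−14).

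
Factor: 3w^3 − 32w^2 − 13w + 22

(3w − 2)(w + 1)(w − 11)

Among the possible rational roots, w = −1 is a root, so (w + 1) is a factor; dividing leaves 3w^2 − 35w + 22.
The remaining quadratic factors as (w − 11)(3w − 2).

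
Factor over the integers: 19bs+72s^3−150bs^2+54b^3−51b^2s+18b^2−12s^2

Group: 2b(27b^2−66bs+9b+24s^2−4s) + 3s(27b^2−66bs+9b+24s^2−4s); both groups contain (27b^2−66bs+9b+24s^2−4s), so (2b+3s) is a factor with cofactor 27b^2−66bs+9b+24s^2−4s.
The cofactor groups again: 27b^2−66bs+9b+24s^2−4s = 3b(9b−4s) + (−6s+1)(9b−4s); both groups contain (9b−4s), giving (3b−6s+1)(9b−4s).

(2b+3s)(3b−6s+1)(9b−4s)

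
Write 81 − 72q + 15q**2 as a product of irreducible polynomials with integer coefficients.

3(5q − 9)(q − 3)

Pull out the common factor 3, then factor the remaining trinomial.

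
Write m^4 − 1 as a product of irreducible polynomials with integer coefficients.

Difference of squares twice: with A = m and B = 1, A⁴ − B⁴ = (A² − B²)(A² + B²), and A² − B² factors again.

(m + 1)*(m − 1)*(m^2 + 1)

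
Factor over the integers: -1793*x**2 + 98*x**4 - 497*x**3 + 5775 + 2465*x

(2*x + 5)*(7*x + 11)*(7*x - 15)*(x - 7)

Testing divisors of the constant over divisors of the leading coefficient, x = 15/7 is a root, so (7*x - 15) divides it; the quotient is 14*x**3 - 41*x**2 - 344*x - 385.
Then x = -11/7 is a root, so (7*x + 11) divides it; the quotient is 2*x**2 - 9*x - 35.
The remaining quadratic factors as (x - 7)(2*x + 5).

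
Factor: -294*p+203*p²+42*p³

7*p*(6*p-7)*(p+6)

Pull out the common factor 7*p, then factor the remaining trinomial.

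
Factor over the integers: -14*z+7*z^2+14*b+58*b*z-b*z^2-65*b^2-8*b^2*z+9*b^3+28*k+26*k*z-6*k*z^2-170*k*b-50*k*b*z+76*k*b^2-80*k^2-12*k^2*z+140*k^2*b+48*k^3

(4*k+9*b+z-2)*(2*k+b-z)*(6*k+b-7)

Group: 6*k*(8*k^2+22*k*b-2*k*z-4*k+9*b^2-8*b*z-2*b-z^2+2*z) + (b-7)*(8*k^2+22*k*b-2*k*z-4*k+9*b^2-8*b*z-2*b-z^2+2*z); both groups contain (8*k^2+22*k*b-2*k*z-4*k+9*b^2-8*b*z-2*b-z^2+2*z), so (6*k+b-7) is a factor with cofactor 8*k^2+22*k*b-2*k*z-4*k+9*b^2-8*b*z-2*b-z^2+2*z.
The cofactor groups again: 8*k^2+22*k*b-2*k*z-4*k+9*b^2-8*b*z-2*b-z^2+2*z = 4*k*(2*k+b-z) + (9*b+z-2)*(2*k+b-z); both groups contain (2*k+b-z), giving (4*k+9*b+z-2)*(2*k+b-z).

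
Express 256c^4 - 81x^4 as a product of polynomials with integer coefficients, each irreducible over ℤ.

(4c)⁴ − (3x)⁴ = ((4c)² − (3x)²)((4c)² + (3x)²); the first factor splits again, the second (16c^2 + 9x^2) is irreducible.

(4c + 3x)(4c - 3x)(16c^2 + 9x^2)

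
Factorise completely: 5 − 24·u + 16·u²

(4·u − 1)·(4·u − 5)

Need a pair with product 16·5 = 80 and sum −24: that's −4 and −20.
Split the middle term: 16·u² − 4·u − 20·u + 5 = 4·u·(4·u − 1) − 5·(4·u − 1).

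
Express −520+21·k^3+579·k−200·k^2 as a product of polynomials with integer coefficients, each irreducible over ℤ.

(3·k−8)·(7·k−13)·(k−5)

Testing divisors of the constant over divisors of the leading coefficient, k = 13/7 is a root, giving the factor (7·k−13) and quotient 3·k^2−23·k+40.
The remaining quadratic factors as (k−5)(3·k−8).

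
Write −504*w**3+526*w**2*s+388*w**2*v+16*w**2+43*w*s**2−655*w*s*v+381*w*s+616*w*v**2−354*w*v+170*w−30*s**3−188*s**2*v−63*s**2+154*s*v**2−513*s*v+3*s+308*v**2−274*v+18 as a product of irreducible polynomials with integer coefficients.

−(14*w−15*s+11*v−9)*(9*w−2*s−14*v+1)*(4*w+s+2)

Group: 4*w*(−126*w**2+163*w*s+97*w*v+67*w−30*s**2−188*s*v−3*s+154*v**2−137*v+9) + (s+2)*(−126*w**2+163*w*s+97*w*v+67*w−30*s**2−188*s*v−3*s+154*v**2−137*v+9); both groups contain (−126*w**2+163*w*s+97*w*v+67*w−30*s**2−188*s*v−3*s+154*v**2−137*v+9), so (4*w+s+2) is a factor with cofactor −126*w**2+163*w*s+97*w*v+67*w−30*s**2−188*s*v−3*s+154*v**2−137*v+9.
The cofactor groups again: −126*w**2+163*w*s+97*w*v+67*w−30*s**2−188*s*v−3*s+154*v**2−137*v+9 = −9*w*(14*w−15*s+11*v−9) + (2*s+14*v−1)*(14*w−15*s+11*v−9); both groups contain (14*w−15*s+11*v−9), giving −(9*w−2*s−14*v+1)*(14*w−15*s+11*v−9).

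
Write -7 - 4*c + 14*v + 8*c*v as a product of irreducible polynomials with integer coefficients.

(2*v - 1)*(4*c + 7)

Group as (8*c*v - 4*c) + (14*v - 7) = 4*c*(2*v - 1) + 7*(2*v - 1).
Both groups share the factor (2*v - 1).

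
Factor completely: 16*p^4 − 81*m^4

(2*p)⁴ − (3*m)⁴ = ((2*p)² − (3*m)²)((2*p)² + (3*m)²); the first factor splits again, the second (4*p^2 + 9*m^2) is irreducible.

(2*p − 3*m)*(2*p + 3*m)*(4*p^2 + 9*m^2)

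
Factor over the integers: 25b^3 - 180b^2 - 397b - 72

(5b + 1)(5b + 8)(b - 9)

By the rational root theorem, b = -8/5 is a root, so (5b + 8) is a factor; dividing leaves 5b^2 - 44b - 9.
The remaining quadratic factors as (b - 9)(5b + 1).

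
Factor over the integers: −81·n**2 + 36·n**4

Pull out the common factor 9·n**2; 4·n**2 − 9 is a difference of squares.

9·n**2·(2·n + 3)·(2·n − 3)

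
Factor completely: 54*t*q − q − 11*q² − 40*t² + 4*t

−(10*t − 11*q − 1)*(4*t − q)

Group: −10*t*(4*t − q) + (11*q + 1)*(4*t − q); both groups contain (4*t − q).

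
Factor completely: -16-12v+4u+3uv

Group as (3uv+4u) + (-12v-16) = u(3v+4) - 4(3v+4).
Both groups share the factor (3v+4).

(3v+4)(u-4)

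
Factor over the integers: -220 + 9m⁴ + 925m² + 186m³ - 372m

(3m + 1)(3m - 2)(m + 10)(m + 11)

By the rational root theorem, m = 2/3 is a root, giving the factor (3m - 2) and quotient 3m³ + 64m² + 351m + 110.
Next, m = -11 is a root, giving the factor (m + 11) and quotient 3m² + 31m + 10.
The remaining quadratic factors as (3m + 1)(m + 10).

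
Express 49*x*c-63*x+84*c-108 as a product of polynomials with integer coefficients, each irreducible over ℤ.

Group as (49*x*c-63*x) + (84*c-108) = 7*x*(7*c-9) + 12*(7*c-9).
Both groups share the factor (7*c-9).

(7*c-9)*(7*x+12)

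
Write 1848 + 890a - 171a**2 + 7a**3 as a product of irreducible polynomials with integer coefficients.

Among the possible rational roots, a = 14 is a root, so (a - 14) divides it; the quotient is 7a**2 - 73a - 132.
The remaining quadratic factors as (7a + 11)(a - 12).

(7a + 11)(a - 12)(a - 14)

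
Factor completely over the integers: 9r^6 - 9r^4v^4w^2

Every term has a factor of 9r^4; factoring it out leaves r^2 - v^4w^2.
Recognize a difference of squares with the parts r and v^2w.

9r^4(r + v^2w)(r - v^2w)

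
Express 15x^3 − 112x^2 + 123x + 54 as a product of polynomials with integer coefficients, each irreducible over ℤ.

(3x + 1)(5x − 9)(x − 6)

Among the possible rational roots, x = 9/5 is a root, so (5x − 9) divides it; the quotient is 3x^2 − 17x − 6.
The remaining quadratic factors as (x − 6)(3x + 1).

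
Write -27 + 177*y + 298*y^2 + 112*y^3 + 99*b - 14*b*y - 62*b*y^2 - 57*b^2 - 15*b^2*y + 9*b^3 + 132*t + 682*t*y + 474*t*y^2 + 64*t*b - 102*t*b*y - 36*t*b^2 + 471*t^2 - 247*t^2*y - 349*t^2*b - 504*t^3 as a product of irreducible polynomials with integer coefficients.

-(9*t - b + 2*y + 3)*(7*t + 3*b + 8*y - 1)*(8*t + 3*b - 7*y - 9)

Group: 9*t*(-56*t^2 - 45*t*b - 15*t*y + 71*t - 9*b^2 - 3*b*y + 30*b + 56*y^2 + 65*y - 9) + (-b + 2*y + 3)*(-56*t^2 - 45*t*b - 15*t*y + 71*t - 9*b^2 - 3*b*y + 30*b + 56*y^2 + 65*y - 9); both groups contain (-56*t^2 - 45*t*b - 15*t*y + 71*t - 9*b^2 - 3*b*y + 30*b + 56*y^2 + 65*y - 9), so (9*t - b + 2*y + 3) is a factor with cofactor -56*t^2 - 45*t*b - 15*t*y + 71*t - 9*b^2 - 3*b*y + 30*b + 56*y^2 + 65*y - 9.
The cofactor groups again: -56*t^2 - 45*t*b - 15*t*y + 71*t - 9*b^2 - 3*b*y + 30*b + 56*y^2 + 65*y - 9 = -8*t*(7*t + 3*b + 8*y - 1) + (-3*b + 7*y + 9)*(7*t + 3*b + 8*y - 1); both groups contain (7*t + 3*b + 8*y - 1), giving -(8*t + 3*b - 7*y - 9)*(7*t + 3*b + 8*y - 1).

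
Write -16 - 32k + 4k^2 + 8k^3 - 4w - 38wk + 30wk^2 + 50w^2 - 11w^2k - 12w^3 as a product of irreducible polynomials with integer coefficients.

Group: 4w(-3w^2 - 2wk + 14w + 8k^2 - 12k - 8) + (k + 2)(-3w^2 - 2wk + 14w + 8k^2 - 12k - 8); both groups contain (-3w^2 - 2wk + 14w + 8k^2 - 12k - 8), so (4w + k + 2) is a factor with cofactor -3w^2 - 2wk + 14w + 8k^2 - 12k - 8.
The cofactor groups again: -3w^2 - 2wk + 14w + 8k^2 - 12k - 8 = -3w(w + 2k - 4) + (4k + 2)(w + 2k - 4); both groups contain (w + 2k - 4), giving -(3w - 4k - 2)(w + 2k - 4).

-(3w - 4k - 2)(w + 2k - 4)(4w + k + 2)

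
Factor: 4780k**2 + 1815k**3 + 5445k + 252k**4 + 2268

Among the possible rational roots, k = -7/3 is a root, giving the factor (3k + 7) and quotient 84k**3 + 409k**2 + 639k + 324.
Continuing, k = -4/3 is a root, so (3k + 4) divides it; the quotient is 28k**2 + 99k + 81.
The remaining quadratic factors as (4k + 9)(7k + 9).

(3k + 4)(3k + 7)(4k + 9)(7k + 9)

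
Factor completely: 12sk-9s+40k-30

(3s+10)(4k-3)

Group as (12sk-9s) + (40k-30) = 3s(4k-3) + 10(4k-3).
Both groups share the factor (4k-3).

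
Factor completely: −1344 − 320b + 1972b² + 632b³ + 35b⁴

Testing divisors of the constant over divisors of the leading coefficient, b = −4 is a root, so (b + 4) divides it; the quotient is 35b³ + 492b² + 4b − 336.
Next, b = 4/5 is a root, so (5b − 4) is a factor; dividing leaves 7b² + 104b + 84.
The remaining quadratic factors as (b + 14)(7b + 6).

(5b − 4)(7b + 6)(b + 14)(b + 4)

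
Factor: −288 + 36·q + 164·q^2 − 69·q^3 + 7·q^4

(7·q + 8)·(q − 2)·(q − 3)·(q − 6)

By the rational root theorem, q = 3 is a root, giving the factor (q − 3) and quotient 7·q^3 − 48·q^2 + 20·q + 96.
Then q = 2 is a root, giving the factor (q − 2) and quotient 7·q^2 − 34·q − 48.
The remaining quadratic factors as (q − 6)(7·q + 8).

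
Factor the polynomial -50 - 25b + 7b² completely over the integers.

Need a pair with product 7·(-50) = -350 and sum -25: that's 10 and -35.
Split the middle term: 7b² + 10b - 35b - 50 = b(7b + 10) - 5(7b + 10).

(7b + 10)(b - 5)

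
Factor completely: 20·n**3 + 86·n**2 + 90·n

2·n·(2·n + 5)·(5·n + 9)

Pull out the common factor 2·n, then factor the remaining trinomial.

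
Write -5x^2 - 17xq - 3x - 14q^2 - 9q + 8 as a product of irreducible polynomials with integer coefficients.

-(x + 2q - 1)(5x + 7q + 8)

Group: -5x(x + 2q - 1) + (-7q - 8)(x + 2q - 1); both groups contain (x + 2q - 1).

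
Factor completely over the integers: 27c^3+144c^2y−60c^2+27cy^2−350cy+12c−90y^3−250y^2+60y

(3c−2y−6)(9c+9y−2)(c+5y)

Group: c(27c^2+9cy−60c−18y^2−50y+12) + 5y(27c^2+9cy−60c−18y^2−50y+12); both groups contain (27c^2+9cy−60c−18y^2−50y+12), so (c+5y) is a factor with cofactor 27c^2+9cy−60c−18y^2−50y+12.
The cofactor groups again: 27c^2+9cy−60c−18y^2−50y+12 = 3c(9c+9y−2) + (−2y−6)(9c+9y−2); both groups contain (9c+9y−2), giving (3c−2y−6)(9c+9y−2).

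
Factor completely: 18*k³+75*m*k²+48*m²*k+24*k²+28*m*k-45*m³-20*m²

-(m-2*k)*(5*m+3*k)*(9*m+3*k+4)

Group: 9*m*(-5*m²+7*m*k+6*k²) + (3*k+4)*(-5*m²+7*m*k+6*k²); both groups contain (-5*m²+7*m*k+6*k²), so (9*m+3*k+4) is a factor with cofactor -5*m²+7*m*k+6*k².
The cofactor groups again: -5*m²+7*m*k+6*k² = -5*m*(m-2*k) - 3*k*(m-2*k); both groups contain (m-2*k), giving -(5*m+3*k)*(m-2*k).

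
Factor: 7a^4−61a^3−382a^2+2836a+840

(7a+2)(a+7)(a−10)(a−6)

Trying the rational-root candidates, a = −2/7 is a root, giving the factor (7a+2) and quotient a^3−9a^2−52a+420.
Continuing, a = 6 is a root, so (a−6) divides it; the quotient is a^2−3a−70.
The remaining quadratic factors as (a−10)(a+7).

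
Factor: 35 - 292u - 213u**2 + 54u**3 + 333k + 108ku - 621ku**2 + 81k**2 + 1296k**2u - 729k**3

Group: 9k(-81k**2 + 90ku - 54k - 9u**2 + 46u - 5) + (-6u - 7)(-81k**2 + 90ku - 54k - 9u**2 + 46u - 5); both groups contain (-81k**2 + 90ku - 54k - 9u**2 + 46u - 5), so (9k - 6u - 7) is a factor with cofactor -81k**2 + 90ku - 54k - 9u**2 + 46u - 5.
The cofactor groups again: -81k**2 + 90ku - 54k - 9u**2 + 46u - 5 = -9k(9k - u + 5) + (9u - 1)(9k - u + 5); both groups contain (9k - u + 5), giving -(9k - 9u + 1)(9k - u + 5).

-(9k - 6u - 7)(9k - 9u + 1)(9k - u + 5)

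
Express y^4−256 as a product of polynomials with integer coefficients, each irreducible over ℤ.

(y+4)*(y−4)*(y^2+16)

Write as (y^2)² − (16)², then factor y^2−16 once more.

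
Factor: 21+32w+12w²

Need a pair with product 12·21 = 252 and sum 32: that's 14 and 18.
Split the middle term: 12w²+14w + 18w+21 = 2w(6w+7) + 3(6w+7).

(2w+3)(6w+7)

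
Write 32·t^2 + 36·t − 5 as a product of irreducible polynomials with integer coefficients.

(4·t + 5)·(8·t − 1)

Need a pair with product 32·(−5) = −160 and sum 36: that's 40 and −4.
Split the middle term: 32·t^2 + 40·t − 4·t − 5 = 8·t·(4·t + 5) − (4·t + 5).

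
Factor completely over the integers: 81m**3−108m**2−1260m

Pull out the common factor 9m, then factor the remaining trinomial.

9m(3m+10)(3m−14)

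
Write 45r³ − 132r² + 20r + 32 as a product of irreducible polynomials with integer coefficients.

(3r − 2)(3r − 8)(5r + 2)

Testing divisors of the constant over divisors of the leading coefficient, r = 8/3 is a root, so (3r − 8) is a factor; dividing leaves 15r² − 4r − 4.
The remaining quadratic factors as (5r + 2)(3r − 2).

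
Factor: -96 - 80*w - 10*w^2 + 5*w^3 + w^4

Among the possible rational roots, w = 4 is a root, giving the factor (w - 4) and quotient w^3 + 9*w^2 + 26*w + 24.
Next, w = -4 is a root, giving the factor (w + 4) and quotient w^2 + 5*w + 6.
The remaining quadratic factors as (w + 3)(w + 2).

(w + 2)*(w + 3)*(w + 4)*(w - 4)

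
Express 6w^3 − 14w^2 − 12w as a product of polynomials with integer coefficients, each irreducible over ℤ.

Pull out the common factor 2w, then factor the remaining trinomial.

2w(3w + 2)(w − 3)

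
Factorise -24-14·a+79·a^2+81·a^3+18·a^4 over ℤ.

Testing divisors of the constant over divisors of the leading coefficient, a = 1/2 is a root, so (2·a-1) divides it; the quotient is 9·a^3+45·a^2+62·a+24.
Continuing, a = -3 is a root, so (a+3) divides it; the quotient is 9·a^2+18·a+8.
The remaining quadratic factors as (3·a+2)(3·a+4).

(2·a-1)·(3·a+2)·(3·a+4)·(a+3)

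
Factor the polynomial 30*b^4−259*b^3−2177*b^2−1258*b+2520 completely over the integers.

(2*b+9)*(3*b+5)*(5*b−4)*(b−14)

Among the possible rational roots, b = 4/5 is a root, so (5*b−4) divides it; the quotient is 6*b^3−47*b^2−473*b−630.
Next, b = −9/2 is a root, so (2*b+9) divides it; the quotient is 3*b^2−37*b−70.
The remaining quadratic factors as (b−14)(3*b+5).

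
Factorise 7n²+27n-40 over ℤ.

(7n-8)(n+5)

Need a pair with product 7·(-40) = -280 and sum 27: that's 35 and -8.
Split the middle term: 7n²+35n - 8n-40 = 7n(n+5) - 8(n+5).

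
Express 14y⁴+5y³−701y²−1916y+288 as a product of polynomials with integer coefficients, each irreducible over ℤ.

(2y+9)(7y−1)(y+4)(y−8)

Trying the rational-root candidates, y = 1/7 is a root, giving the factor (7y−1) and quotient 2y³+y²−100y−288.
Continuing, y = 8 is a root, giving the factor (y−8) and quotient 2y²+17y+36.
The remaining quadratic factors as (y+4)(2y+9).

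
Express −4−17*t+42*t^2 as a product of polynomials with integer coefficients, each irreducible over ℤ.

(6*t+1)*(7*t−4)

Need a pair with product 42·(−4) = −168 and sum −17: that's 7 and −24.
Split the middle term: 42*t^2+7*t − 24*t−4 = 7*t*(6*t+1) − 4*(6*t+1).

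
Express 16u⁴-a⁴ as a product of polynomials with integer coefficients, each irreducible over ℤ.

Difference of squares twice: with A = 2u and B = a, A⁴ − B⁴ = (A² − B²)(A² + B²), and A² − B² factors again.

(2u-a)(2u+a)(4u²+a²)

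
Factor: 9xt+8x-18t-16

Group as (9xt+8x) + (-18t-16) = x(9t+8) - 2(9t+8).
Both groups share the factor (9t+8).

(9t+8)(x-2)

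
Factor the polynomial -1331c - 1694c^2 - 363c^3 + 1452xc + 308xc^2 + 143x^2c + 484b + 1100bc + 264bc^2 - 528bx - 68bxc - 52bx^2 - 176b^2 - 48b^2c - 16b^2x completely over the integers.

-(x + 3c + 11)(4b - 11c)(4b + 13x - 11c - 11)

Group: 4b(-4bx - 12bc - 44b + 11xc + 33c^2 + 121c) + (13x - 11c - 11)(-4bx - 12bc - 44b + 11xc + 33c^2 + 121c); both groups contain (-4bx - 12bc - 44b + 11xc + 33c^2 + 121c), so (4b + 13x - 11c - 11) is a factor with cofactor -4bx - 12bc - 44b + 11xc + 33c^2 + 121c.
The cofactor groups again: -4bx - 12bc - 44b + 11xc + 33c^2 + 121c = -x(4b - 11c) + (-3c - 11)(4b - 11c); both groups contain (4b - 11c), giving -(x + 3c + 11)(4b - 11c).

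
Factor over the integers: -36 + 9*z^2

9*(z + 2)*(z - 2)

Factor out 9, leaving z^2 - 4, which is a difference of two squares.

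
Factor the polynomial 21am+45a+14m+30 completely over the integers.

(3a+2)(7m+15)

Group as (21am+45a) + (14m+30) = 3a(7m+15) + 2(7m+15).
Both groups share the factor (7m+15).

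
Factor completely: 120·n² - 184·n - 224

8·(3·n - 7)·(5·n + 4)

Pull out the common factor 8, then factor the remaining trinomial.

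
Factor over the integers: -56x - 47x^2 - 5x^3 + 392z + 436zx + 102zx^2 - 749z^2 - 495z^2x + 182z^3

(2z - 5x - 7)(13z - x - 8)(7z - x)

Group: 13z(14z^2 - 37zx - 49z + 5x^2 + 7x) + (-x - 8)(14z^2 - 37zx - 49z + 5x^2 + 7x); both groups contain (14z^2 - 37zx - 49z + 5x^2 + 7x), so (13z - x - 8) is a factor with cofactor 14z^2 - 37zx - 49z + 5x^2 + 7x.
The cofactor groups again: 14z^2 - 37zx - 49z + 5x^2 + 7x = 2z(7z - x) + (-5x - 7)(7z - x); both groups contain (7z - x), giving (2z - 5x - 7)(7z - x).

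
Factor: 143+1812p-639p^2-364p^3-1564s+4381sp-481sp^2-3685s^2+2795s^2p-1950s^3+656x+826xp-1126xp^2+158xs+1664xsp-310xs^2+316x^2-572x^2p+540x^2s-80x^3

Group: 2x(-40x^2+70xs-146xp-62x+195s^2-143sp+154s-52p^2-173p-13) + (-10s+7p-11)(-40x^2+70xs-146xp-62x+195s^2-143sp+154s-52p^2-173p-13); both groups contain (-40x^2+70xs-146xp-62x+195s^2-143sp+154s-52p^2-173p-13), so (2x-10s+7p-11) is a factor with cofactor -40x^2+70xs-146xp-62x+195s^2-143sp+154s-52p^2-173p-13.
The cofactor groups again: -40x^2+70xs-146xp-62x+195s^2-143sp+154s-52p^2-173p-13 = -4x(10x+15s+4p+13) + (13s-13p-1)(10x+15s+4p+13); both groups contain (10x+15s+4p+13), giving -(4x-13s+13p+1)(10x+15s+4p+13).

-(4x-13s+13p+1)(10x+15s+4p+13)(2x-10s+7p-11)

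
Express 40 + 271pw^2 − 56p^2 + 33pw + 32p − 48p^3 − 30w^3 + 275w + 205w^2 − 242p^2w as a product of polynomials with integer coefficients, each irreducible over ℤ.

−(6p − 5w − 5)(8p − w + 8)(p + 6w + 1)

Group: 8p(−6p^2 − 31pw − p + 30w^2 + 35w + 5) + (−w + 8)(−6p^2 − 31pw − p + 30w^2 + 35w + 5); both groups contain (−6p^2 − 31pw − p + 30w^2 + 35w + 5), so (8p − w + 8) is a factor with cofactor −6p^2 − 31pw − p + 30w^2 + 35w + 5.
The cofactor groups again: −6p^2 − 31pw − p + 30w^2 + 35w + 5 = −p(6p − 5w − 5) + (−6w − 1)(6p − 5w − 5); both groups contain (6p − 5w − 5), giving −(p + 6w + 1)(6p − 5w − 5).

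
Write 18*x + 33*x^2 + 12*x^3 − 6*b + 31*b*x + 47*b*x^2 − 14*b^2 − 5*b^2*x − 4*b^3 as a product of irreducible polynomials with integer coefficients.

Group: b*(−4*b^2 + 11*b*x − 2*b + 3*x^2 + 6*x) + (4*x + 3)*(−4*b^2 + 11*b*x − 2*b + 3*x^2 + 6*x); both groups contain (−4*b^2 + 11*b*x − 2*b + 3*x^2 + 6*x), so (b + 4*x + 3) is a factor with cofactor −4*b^2 + 11*b*x − 2*b + 3*x^2 + 6*x.
The cofactor groups again: −4*b^2 + 11*b*x − 2*b + 3*x^2 + 6*x = −4*b*(b − 3*x) + (−x − 2)*(b − 3*x); both groups contain (b − 3*x), giving −(4*b + x + 2)*(b − 3*x).

−(4*b + x + 2)*(b + 4*x + 3)*(b − 3*x)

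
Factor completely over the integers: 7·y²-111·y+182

(7·y-13)·(y-14)

Need a pair with product 7·182 = 1274 and sum -111: that's -98 and -13.
Split the middle term: 7·y²-98·y - 13·y+182 = 7·y·(y-14) - 13·(y-14).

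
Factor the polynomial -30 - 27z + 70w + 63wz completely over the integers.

Group as (63wz + 70w) + (-27z - 30) = 7w(9z + 10) - 3(9z + 10).
Both groups share the factor (9z + 10).

(7w - 3)(9z + 10)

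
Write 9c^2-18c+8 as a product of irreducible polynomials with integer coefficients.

Need a pair with product 9·8 = 72 and sum -18: that's -6 and -12.
Split the middle term: 9c^2-6c - 12c+8 = 3c(3c-2) - 4(3c-2).

(3c-2)(3c-4)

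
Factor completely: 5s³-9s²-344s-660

Trying the rational-root candidates, s = -11/5 is a root, so (5s+11) is a factor; dividing leaves s²-4s-60.
The remaining quadratic factors as (s-10)(s+6).

(5s+11)(s+6)(s-10)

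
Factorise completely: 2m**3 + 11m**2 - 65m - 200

Testing divisors of the constant over divisors of the leading coefficient, m = 5 is a root, so (m - 5) is a factor; dividing leaves 2m**2 + 21m + 40.
The remaining quadratic factors as (m + 8)(2m + 5).

(2m + 5)(m + 8)(m - 5)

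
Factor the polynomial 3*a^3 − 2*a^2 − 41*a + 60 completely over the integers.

(3*a − 5)*(a + 4)*(a − 3)

Testing divisors of the constant over divisors of the leading coefficient, a = 3 is a root, giving the factor (a − 3) and quotient 3*a^2 + 7*a − 20.
The remaining quadratic factors as (3*a − 5)(a + 4).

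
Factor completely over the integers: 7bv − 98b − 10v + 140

Group as (7bv − 98b) + (−10v + 140) = 7b(v − 14) − 10(v − 14).
Both groups share the factor (v − 14).

(7b − 10)(v − 14)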